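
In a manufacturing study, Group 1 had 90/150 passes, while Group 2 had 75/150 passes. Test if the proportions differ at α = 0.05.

p̂₁ = 0.6, p̂₂ = 0.5, pooled p̂ = 0.55. z = 1.741. Critical: ±1.96. Fail to reject H₀.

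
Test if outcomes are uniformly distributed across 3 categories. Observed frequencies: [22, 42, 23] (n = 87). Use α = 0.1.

Expected = 29 each. χ² = Σ(O-E)²/E = 8.759. df = 2, critical value = 4.605. Reject H₀.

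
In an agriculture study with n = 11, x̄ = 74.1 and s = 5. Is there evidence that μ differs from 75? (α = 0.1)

t = (x̄ - μ₀)/(s/√n) = (74.1 - 75)/(5/√11) = -0.597. df = 10, critical t = ±1.812. Fail to reject H₀.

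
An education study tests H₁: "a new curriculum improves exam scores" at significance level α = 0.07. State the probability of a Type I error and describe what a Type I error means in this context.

P(Type I error) = α = 0.07. A Type I error is rejecting H₀ when H₀ is actually true (false positive) — here, concluding that a new curriculum improves exam scores when in fact this is not the case. Consequence: adopting a curriculum that gives no real benefit — disruption for nothing.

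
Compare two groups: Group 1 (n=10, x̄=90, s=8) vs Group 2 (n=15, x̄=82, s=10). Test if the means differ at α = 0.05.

Pooled sp = 9.27. t = 2.114, df = 23. Critical t = ±2.069. Reject H₀.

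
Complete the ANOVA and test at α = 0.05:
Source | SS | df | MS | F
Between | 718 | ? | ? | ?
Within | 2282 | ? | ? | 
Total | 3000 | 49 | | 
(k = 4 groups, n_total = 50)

df_between = 3, df_within = 46. MS_between = 239.33, MS_within = 49.61. F = 4.824, F_crit ≈ 2.807. Reject H₀.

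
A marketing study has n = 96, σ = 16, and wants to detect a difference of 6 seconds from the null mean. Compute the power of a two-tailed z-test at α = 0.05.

SE = σ/√n = 16/√96 = 1.633. Non-centrality λ = d/SE = 6/1.633 = 3.674. Power ≈ Φ(λ - z_{α/2}) = Φ(3.674 - 1.96) = Φ(1.714) = 0.957.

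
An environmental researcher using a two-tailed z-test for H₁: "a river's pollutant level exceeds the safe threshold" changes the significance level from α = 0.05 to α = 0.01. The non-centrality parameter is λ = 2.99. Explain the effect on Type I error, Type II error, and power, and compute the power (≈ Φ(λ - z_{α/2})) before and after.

Decreasing α from 0.05 to 0.01:
• Type I error rate decreases (α is the Type I rate by definition).
• Critical value moves from z_{α/2} = 1.96 to 2.576, so power = Φ(λ - z_{α/2}) goes from Φ(2.99 - 1.96) = 0.848 to Φ(2.99 - 2.576) = 0.661.
• Type II error rate β = 1 - power therefore increases (0.152 → 0.339).
Appropriate when false positives are costly — here, shutting down a compliant factory unnecessarily.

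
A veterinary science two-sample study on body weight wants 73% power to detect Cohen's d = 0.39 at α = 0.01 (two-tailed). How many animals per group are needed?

z_{α/2} = 2.576, z_β = Φ⁻¹(0.73) = 0.613. For small effect (d = 0.39): n per group = 2(z_{α/2} + z_β)²/d² = 2(2.576 + 0.613)²/0.39² = 133.7 → 134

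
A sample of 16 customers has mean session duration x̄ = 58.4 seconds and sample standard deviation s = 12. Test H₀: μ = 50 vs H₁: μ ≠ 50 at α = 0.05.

t = (x̄ - μ₀)/(s/√n) = (58.4 - 50)/(12/√16) = 2.8. df = 15, critical t = ±2.131. Reject H₀.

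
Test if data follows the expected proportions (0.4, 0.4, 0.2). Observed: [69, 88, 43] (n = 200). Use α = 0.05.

Expected: [80.0, 80.0, 40.0]. χ² = 2.538. df = 2, critical = 5.991. Fail to reject H₀.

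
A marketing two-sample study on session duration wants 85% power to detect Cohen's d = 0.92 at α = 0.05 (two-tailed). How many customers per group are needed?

z_{α/2} = 1.96, z_β = Φ⁻¹(0.85) = 1.036. For large effect (d = 0.92): n per group = 2(z_{α/2} + z_β)²/d² = 2(1.96 + 1.036)²/0.92² = 21.2 → 22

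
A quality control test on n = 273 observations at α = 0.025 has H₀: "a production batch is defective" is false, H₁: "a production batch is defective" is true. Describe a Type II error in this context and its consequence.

Type II error: failing to reject H₀ when it is false — concluding that a production batch is defective is not supported when in fact it is. Consequence: shipping a defective batch — faulty products reach customers.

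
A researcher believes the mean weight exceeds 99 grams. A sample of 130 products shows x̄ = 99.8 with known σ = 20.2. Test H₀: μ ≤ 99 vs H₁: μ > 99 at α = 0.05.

z = 0.452. Critical value: 1.645. Fail to reject H₀.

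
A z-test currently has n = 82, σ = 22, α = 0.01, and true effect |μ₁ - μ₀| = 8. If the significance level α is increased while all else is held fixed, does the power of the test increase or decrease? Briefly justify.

Power increases: a larger α lowers the critical value, so more of the H₁ sampling distribution falls in the rejection region.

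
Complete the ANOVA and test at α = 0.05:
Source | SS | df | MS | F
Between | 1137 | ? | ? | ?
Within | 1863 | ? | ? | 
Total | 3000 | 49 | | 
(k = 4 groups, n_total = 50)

df_between = 3, df_within = 46. MS_between = 379.0, MS_within = 40.5. F = 9.358, F_crit ≈ 2.807. Reject H₀.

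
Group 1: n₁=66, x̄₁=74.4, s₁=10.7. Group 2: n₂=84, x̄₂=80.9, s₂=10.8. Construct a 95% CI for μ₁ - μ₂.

Difference = -6.5. SE = √(10.7²/66 + 10.8²/84) = 1.767. CI = (-9.96, -3.04)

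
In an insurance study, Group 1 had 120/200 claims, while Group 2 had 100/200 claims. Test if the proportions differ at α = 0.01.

p̂₁ = 0.6, p̂₂ = 0.5, pooled p̂ = 0.55. z = 2.01. Critical: ±2.576. Fail to reject H₀.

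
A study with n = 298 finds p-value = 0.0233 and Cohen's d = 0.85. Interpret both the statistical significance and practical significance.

Statistically significant (p = 0.0233 < 0.05). Cohen's d = 0.85 indicates a large effect size. Both statistical and practical significance should be considered.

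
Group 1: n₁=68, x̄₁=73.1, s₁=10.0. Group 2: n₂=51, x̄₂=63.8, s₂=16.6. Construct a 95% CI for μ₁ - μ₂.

Difference = 9.3. SE = √(10.0²/68 + 16.6²/51) = 2.622. CI = (4.16, 14.44)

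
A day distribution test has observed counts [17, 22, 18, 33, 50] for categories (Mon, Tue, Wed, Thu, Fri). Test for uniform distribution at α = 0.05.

Expected = 28 each. χ² = Σ(O-E)²/E = 27.357. df = 4, critical value = 9.488. Reject H₀.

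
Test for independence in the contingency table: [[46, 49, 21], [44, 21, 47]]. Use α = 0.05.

χ² = 21.122. df = 2, critical = 5.991. Reject H₀. Variables are dependent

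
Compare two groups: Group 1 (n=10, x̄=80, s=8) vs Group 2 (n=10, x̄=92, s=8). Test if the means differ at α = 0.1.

Pooled sp = 8.0. t = -3.354, df = 18. Critical t = ±1.734. Reject H₀.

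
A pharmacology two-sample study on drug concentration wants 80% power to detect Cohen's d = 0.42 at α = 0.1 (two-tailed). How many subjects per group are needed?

z_{α/2} = 1.645, z_β = Φ⁻¹(0.8) = 0.842. For small effect (d = 0.42): n per group = 2(z_{α/2} + z_β)²/d² = 2(1.645 + 0.842)²/0.42² = 70.1 → 71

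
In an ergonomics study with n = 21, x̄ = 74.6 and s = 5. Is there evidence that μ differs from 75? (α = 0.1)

t = (x̄ - μ₀)/(s/√n) = (74.6 - 75)/(5/√21) = -0.367. df = 20, critical t = ±1.725. Fail to reject H₀.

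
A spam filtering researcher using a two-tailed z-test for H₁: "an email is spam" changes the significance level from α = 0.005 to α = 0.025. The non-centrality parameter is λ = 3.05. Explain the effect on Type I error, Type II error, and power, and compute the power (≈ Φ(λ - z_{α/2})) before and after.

Increasing α from 0.005 to 0.025:
• Type I error rate increases (α is the Type I rate by definition).
• Critical value moves from z_{α/2} = 2.807 to 2.241, so power = Φ(λ - z_{α/2}) goes from Φ(3.05 - 2.807) = 0.596 to Φ(3.05 - 2.241) = 0.791.
• Type II error rate β = 1 - power therefore decreases (0.404 → 0.209).
Appropriate when false negatives are costly — here, a spam email lands in the inbox.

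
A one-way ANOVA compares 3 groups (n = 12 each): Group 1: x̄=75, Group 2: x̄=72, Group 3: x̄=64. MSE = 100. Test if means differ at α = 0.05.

Grand mean = 70.33. SS_between = 776.0, MS_between = 388.0. F = 3.88, F_crit ≈ 3.285. Reject H₀.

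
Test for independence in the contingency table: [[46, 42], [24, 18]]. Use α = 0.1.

χ² = 0.271. df = 1, critical = 2.706. Fail to reject H₀. No evidence of dependence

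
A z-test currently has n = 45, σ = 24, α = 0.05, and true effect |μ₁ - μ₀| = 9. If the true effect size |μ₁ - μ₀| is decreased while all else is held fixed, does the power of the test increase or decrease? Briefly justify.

Power decreases: a smaller true effect decreases the non-centrality λ = |μ₁ - μ₀|/(σ/√n).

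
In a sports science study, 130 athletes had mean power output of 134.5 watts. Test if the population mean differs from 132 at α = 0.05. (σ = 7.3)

z = (x̄ - μ₀)/(σ/√n) = (134.5 - 132)/(7.3/√130) = 3.905. Critical value: ±1.96. Since |3.905| > 1.96, Reject H₀.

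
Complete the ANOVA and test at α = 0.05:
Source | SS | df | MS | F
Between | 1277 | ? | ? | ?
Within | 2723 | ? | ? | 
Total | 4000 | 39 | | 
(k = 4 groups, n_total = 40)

df_between = 3, df_within = 36. MS_between = 425.67, MS_within = 75.64. F = 5.628, F_crit ≈ 2.866. Reject H₀.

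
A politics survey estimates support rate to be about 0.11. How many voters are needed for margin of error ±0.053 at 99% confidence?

n = z²p(1-p)/E² = 2.576²×0.11×0.89/0.053² = 231.3 → n = 232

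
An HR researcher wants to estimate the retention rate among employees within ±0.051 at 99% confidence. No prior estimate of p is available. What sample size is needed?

Conservative approach: use p = 0.5 (maximizes p(1-p) = 0.25). n = z²(0.25)/E² = 2.576²×0.25/0.051² = 637.8 → n = 638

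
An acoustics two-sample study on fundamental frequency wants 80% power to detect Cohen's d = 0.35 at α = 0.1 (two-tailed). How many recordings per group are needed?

z_{α/2} = 1.645, z_β = Φ⁻¹(0.8) = 0.842. For small effect (d = 0.35): n per group = 2(z_{α/2} + z_β)²/d² = 2(1.645 + 0.842)²/0.35² = 101.0 → 101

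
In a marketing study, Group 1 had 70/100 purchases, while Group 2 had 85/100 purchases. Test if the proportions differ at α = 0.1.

p̂₁ = 0.7, p̂₂ = 0.85, pooled p̂ = 0.775. z = -2.54. Critical: ±1.645. Reject H₀.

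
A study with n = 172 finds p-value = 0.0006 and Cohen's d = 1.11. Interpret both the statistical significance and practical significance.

Statistically significant (p = 0.0006 < 0.05). Cohen's d = 1.11 indicates a large effect size. Both statistical and practical significance should be considered.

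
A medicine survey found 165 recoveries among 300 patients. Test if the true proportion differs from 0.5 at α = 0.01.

p̂ = 0.55, p₀ = 0.5. z = (p̂ - p₀)/√(p₀(1-p₀)/n) = 1.732. Critical: ±2.576. Fail to reject H₀.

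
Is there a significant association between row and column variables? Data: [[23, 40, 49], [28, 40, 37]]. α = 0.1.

χ² = 1.941. df = 2, critical = 4.605. Fail to reject H₀. No evidence of dependence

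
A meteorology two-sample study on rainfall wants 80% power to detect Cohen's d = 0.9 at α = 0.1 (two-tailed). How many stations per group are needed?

z_{α/2} = 1.645, z_β = Φ⁻¹(0.8) = 0.842. For large effect (d = 0.9): n per group = 2(z_{α/2} + z_β)²/d² = 2(1.645 + 0.842)²/0.9² = 15.3 → 16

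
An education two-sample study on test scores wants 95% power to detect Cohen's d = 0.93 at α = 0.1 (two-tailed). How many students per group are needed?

z_{α/2} = 1.645, z_β = Φ⁻¹(0.95) = 1.645. For large effect (d = 0.93): n per group = 2(z_{α/2} + z_β)²/d² = 2(1.645 + 1.645)²/0.93² = 25.03 → 26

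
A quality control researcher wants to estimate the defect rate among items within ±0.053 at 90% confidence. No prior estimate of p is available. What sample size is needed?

Conservative approach: use p = 0.5 (maximizes p(1-p) = 0.25). n = z²(0.25)/E² = 1.645²×0.25/0.053² = 240.8 → n = 241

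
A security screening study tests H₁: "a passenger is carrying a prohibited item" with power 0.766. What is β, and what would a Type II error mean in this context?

β = 1 - power = 1 - 0.766 = 0.234. A Type II error is failing to reject H₀ when H₀ is false (false negative) — here, failing to conclude that a passenger is carrying a prohibited item when in fact it is true. Consequence: letting a prohibited item through — security breach.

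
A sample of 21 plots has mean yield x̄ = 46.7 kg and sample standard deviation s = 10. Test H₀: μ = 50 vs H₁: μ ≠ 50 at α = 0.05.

t = (x̄ - μ₀)/(s/√n) = (46.7 - 50)/(10/√21) = -1.512. df = 20, critical t = ±2.086. Fail to reject H₀.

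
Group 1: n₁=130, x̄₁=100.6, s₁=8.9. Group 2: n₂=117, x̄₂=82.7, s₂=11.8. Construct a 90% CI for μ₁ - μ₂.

Difference = 17.9. SE = √(8.9²/130 + 11.8²/117) = 1.341. CI = (15.69, 20.11)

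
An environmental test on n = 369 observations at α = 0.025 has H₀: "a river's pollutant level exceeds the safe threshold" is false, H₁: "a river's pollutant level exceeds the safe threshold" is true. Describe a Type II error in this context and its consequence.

Type II error: failing to reject H₀ when it is false — concluding that a river's pollutant level exceeds the safe threshold is not supported when in fact it is. Consequence: allowing unsafe pollution to continue.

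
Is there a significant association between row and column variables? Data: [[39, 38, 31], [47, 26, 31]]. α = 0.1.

χ² = 2.92. df = 2, critical = 4.605. Fail to reject H₀. No evidence of dependence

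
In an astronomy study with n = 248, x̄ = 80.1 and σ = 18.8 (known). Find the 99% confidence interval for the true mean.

CI = x̄ ± z*(σ/√n) = 80.1 ± 2.576(18.8/√248) = 80.1 ± 3.08 = (77.02, 83.18)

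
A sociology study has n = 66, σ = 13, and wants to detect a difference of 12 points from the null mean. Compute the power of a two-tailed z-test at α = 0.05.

SE = σ/√n = 13/√66 = 1.6. Non-centrality λ = d/SE = 12/1.6 = 7.499. Power ≈ Φ(λ - z_{α/2}) = Φ(7.499 - 1.96) = Φ(5.539) = 1.0.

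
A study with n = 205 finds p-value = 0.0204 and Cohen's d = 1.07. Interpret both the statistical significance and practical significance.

Statistically significant (p = 0.0204 < 0.05). Cohen's d = 1.07 indicates a large effect size. Both statistical and practical significance should be considered.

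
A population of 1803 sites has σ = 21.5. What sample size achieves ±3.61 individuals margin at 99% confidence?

Without FPC: n₀ = (2.576×21.5/3.61)² = 235.372. With FPC: n = n₀N/(n₀+N-1) = 208.3 → n = 209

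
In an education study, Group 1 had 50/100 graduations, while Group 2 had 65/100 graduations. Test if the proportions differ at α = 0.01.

p̂₁ = 0.5, p̂₂ = 0.65, pooled p̂ = 0.575. z = -2.146. Critical: ±2.576. Fail to reject H₀.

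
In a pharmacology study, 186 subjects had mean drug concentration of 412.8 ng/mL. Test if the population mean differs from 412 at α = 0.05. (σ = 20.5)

z = (x̄ - μ₀)/(σ/√n) = (412.8 - 412)/(20.5/√186) = 0.532. Critical value: ±1.96. Since |0.532| ≤ 1.96, Fail to reject H₀.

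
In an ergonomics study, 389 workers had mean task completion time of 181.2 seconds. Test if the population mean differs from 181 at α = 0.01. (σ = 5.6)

z = (x̄ - μ₀)/(σ/√n) = (181.2 - 181)/(5.6/√389) = 0.704. Critical value: ±2.576. Since |0.704| ≤ 2.576, Fail to reject H₀.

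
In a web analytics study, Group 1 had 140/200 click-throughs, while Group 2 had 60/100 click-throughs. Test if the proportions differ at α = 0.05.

p̂₁ = 0.7, p̂₂ = 0.6, pooled p̂ = 0.667. z = 1.732. Critical: ±1.96. Fail to reject H₀.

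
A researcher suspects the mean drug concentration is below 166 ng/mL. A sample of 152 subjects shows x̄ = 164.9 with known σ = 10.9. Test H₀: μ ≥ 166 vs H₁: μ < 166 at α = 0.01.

z = -1.244. Critical value: -2.33. Fail to reject H₀.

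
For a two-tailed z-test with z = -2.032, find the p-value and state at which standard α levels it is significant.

p = 2·P(Z > |-2.032|) = 2·(1 - Φ(2.032)) ≈ 0.0422. Significant at α = 0.1; Significant at α = 0.05.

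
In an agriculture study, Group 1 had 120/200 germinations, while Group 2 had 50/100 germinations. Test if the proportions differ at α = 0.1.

p̂₁ = 0.6, p̂₂ = 0.5, pooled p̂ = 0.567. z = 1.648. Critical: ±1.645. Reject H₀.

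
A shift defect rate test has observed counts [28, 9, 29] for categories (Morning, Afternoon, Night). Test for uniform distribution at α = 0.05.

Expected = 22 each. χ² = Σ(O-E)²/E = 11.545. df = 2, critical value = 5.991. Reject H₀.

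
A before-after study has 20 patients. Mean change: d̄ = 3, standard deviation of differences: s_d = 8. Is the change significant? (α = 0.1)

t = d̄/(s_d/√n) = 3/(8/√20) = 1.677. df = 19, critical t = ±1.729. Fail to reject H₀.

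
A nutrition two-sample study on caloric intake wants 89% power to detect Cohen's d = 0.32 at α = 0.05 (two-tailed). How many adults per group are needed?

z_{α/2} = 1.96, z_β = Φ⁻¹(0.89) = 1.227. For small effect (d = 0.32): n per group = 2(z_{α/2} + z_β)²/d² = 2(1.96 + 1.227)²/0.32² = 198.4 → 199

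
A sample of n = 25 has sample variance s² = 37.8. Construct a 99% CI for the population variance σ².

df = 24. χ²_{0.005} = 45.559, χ²_{0.995} = 9.886. CI for σ² = ((n-1)s²/χ²_{α/2}, (n-1)s²/χ²_{1-α/2}) = (24·37.8/45.559, 24·37.8/9.886) = (19.91, 91.77)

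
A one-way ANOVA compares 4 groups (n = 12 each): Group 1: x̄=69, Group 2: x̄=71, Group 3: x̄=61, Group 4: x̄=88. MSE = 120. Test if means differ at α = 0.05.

Grand mean = 72.25. SS_between = 4641.0, MS_between = 1547.0. F = 12.892, F_crit ≈ 2.816. Reject H₀.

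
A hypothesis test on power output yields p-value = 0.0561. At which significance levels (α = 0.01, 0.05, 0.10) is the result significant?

p = 0.0561. Significant at: α = 0.1.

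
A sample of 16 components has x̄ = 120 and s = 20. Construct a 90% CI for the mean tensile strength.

CI = x̄ ± t*(s/√n) = 120 ± 1.753(20/√16) = (111.23, 128.76)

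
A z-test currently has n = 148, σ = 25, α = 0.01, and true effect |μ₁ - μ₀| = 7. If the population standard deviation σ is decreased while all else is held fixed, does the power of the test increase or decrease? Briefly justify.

Power increases: a smaller σ shrinks the standard error σ/√n, moving the sampling distribution under H₁ further from the critical value.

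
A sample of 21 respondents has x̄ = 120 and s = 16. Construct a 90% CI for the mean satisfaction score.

CI = x̄ ± t*(s/√n) = 120 ± 1.725(16/√21) = (113.98, 126.02)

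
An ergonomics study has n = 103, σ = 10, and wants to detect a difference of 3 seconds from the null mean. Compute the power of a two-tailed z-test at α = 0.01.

SE = σ/√n = 10/√103 = 0.985. Non-centrality λ = d/SE = 3/0.985 = 3.045. Power ≈ Φ(λ - z_{α/2}) = Φ(3.045 - 2.576) = Φ(0.469) = 0.68.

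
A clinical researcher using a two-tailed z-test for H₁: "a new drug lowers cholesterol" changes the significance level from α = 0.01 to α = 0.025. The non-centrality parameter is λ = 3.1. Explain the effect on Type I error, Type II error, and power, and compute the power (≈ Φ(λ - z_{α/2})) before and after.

Increasing α from 0.01 to 0.025:
• Type I error rate increases (α is the Type I rate by definition).
• Critical value moves from z_{α/2} = 2.576 to 2.241, so power = Φ(λ - z_{α/2}) goes from Φ(3.1 - 2.576) = 0.7 to Φ(3.1 - 2.241) = 0.805.
• Type II error rate β = 1 - power therefore decreases (0.3 → 0.195).
Appropriate when false negatives are costly — here, shelving an effective drug — patients miss out on a treatment that would have helped.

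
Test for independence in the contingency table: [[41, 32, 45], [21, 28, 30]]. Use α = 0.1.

χ² = 2.079. df = 2, critical = 4.605. Fail to reject H₀. No evidence of dependence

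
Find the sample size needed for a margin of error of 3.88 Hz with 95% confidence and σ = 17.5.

n = (z*σ/E)² = (1.96×17.5/3.88)² = 78.1 → n = 79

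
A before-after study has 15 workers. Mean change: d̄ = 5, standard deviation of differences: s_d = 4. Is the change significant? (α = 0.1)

t = d̄/(s_d/√n) = 5/(4/√15) = 4.841. df = 14, critical t = ±1.761. Reject H₀.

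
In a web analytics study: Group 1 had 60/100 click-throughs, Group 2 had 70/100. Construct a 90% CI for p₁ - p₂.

p̂₁ = 0.6, p̂₂ = 0.7. Difference = -0.1. CI = (-0.21, 0.01)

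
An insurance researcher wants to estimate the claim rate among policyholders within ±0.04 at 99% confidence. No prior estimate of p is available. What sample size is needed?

Conservative approach: use p = 0.5 (maximizes p(1-p) = 0.25). n = z²(0.25)/E² = 2.576²×0.25/0.04² = 1036.8 → n = 1037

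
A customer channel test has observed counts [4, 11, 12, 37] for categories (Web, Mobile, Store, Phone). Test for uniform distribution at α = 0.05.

Expected = 16 each. χ² = Σ(O-E)²/E = 39.125. df = 3, critical value = 7.815. Reject H₀.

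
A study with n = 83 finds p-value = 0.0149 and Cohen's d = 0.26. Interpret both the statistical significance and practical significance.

Statistically significant (p = 0.0149 < 0.05). Cohen's d = 0.26 indicates a small effect size. Both statistical and practical significance should be considered.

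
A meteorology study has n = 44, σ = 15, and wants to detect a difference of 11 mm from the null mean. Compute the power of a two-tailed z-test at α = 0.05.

SE = σ/√n = 15/√44 = 2.261. Non-centrality λ = d/SE = 11/2.261 = 4.864. Power ≈ Φ(λ - z_{α/2}) = Φ(4.864 - 1.96) = Φ(2.904) = 0.998.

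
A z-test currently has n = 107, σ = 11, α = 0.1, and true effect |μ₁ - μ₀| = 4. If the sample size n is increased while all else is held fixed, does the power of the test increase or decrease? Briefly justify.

Power increases: a larger n shrinks the standard error σ/√n, moving the sampling distribution under H₁ further from the critical value.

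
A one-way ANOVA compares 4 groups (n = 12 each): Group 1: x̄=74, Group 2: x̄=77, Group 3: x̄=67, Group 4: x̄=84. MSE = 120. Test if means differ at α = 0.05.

Grand mean = 75.5. SS_between = 1788.0, MS_between = 596.0. F = 4.967, F_crit ≈ 2.816. Reject H₀.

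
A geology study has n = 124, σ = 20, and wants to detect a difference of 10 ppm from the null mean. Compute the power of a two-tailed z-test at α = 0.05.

SE = σ/√n = 20/√124 = 1.796. Non-centrality λ = d/SE = 10/1.796 = 5.568. Power ≈ Φ(λ - z_{α/2}) = Φ(5.568 - 1.96) = Φ(3.608) = 1.0.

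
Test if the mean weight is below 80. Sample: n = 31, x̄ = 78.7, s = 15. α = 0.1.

t = (78.7 - 80)/(15/√31) = -0.483, df = 30. Critical t = -1.31. Fail to reject H₀.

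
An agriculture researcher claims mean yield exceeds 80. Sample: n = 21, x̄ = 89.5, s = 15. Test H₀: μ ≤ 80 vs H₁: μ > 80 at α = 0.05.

t = (89.5 - 80)/(15/√21) = 2.902, df = 20. Critical t = 1.725. Reject H₀.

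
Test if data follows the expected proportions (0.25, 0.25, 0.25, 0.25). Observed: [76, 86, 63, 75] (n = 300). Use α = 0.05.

Expected: [75.0, 75.0, 75.0, 75.0]. χ² = 3.547. df = 3, critical = 7.815. Fail to reject H₀.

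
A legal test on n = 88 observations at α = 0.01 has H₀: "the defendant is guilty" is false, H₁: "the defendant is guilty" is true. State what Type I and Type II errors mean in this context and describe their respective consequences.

Type I (false positive): concluding that the defendant is guilty when it is not — convicting an innocent person. Type II (false negative): failing to conclude that the defendant is guilty when it is — acquitting a guilty person. Which is costlier depends on domain priorities and is a judgement call rather than a statistical fact.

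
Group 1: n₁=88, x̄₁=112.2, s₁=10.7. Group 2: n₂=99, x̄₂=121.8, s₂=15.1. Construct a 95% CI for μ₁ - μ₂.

Difference = -9.6. SE = √(10.7²/88 + 15.1²/99) = 1.898. CI = (-13.32, -5.88)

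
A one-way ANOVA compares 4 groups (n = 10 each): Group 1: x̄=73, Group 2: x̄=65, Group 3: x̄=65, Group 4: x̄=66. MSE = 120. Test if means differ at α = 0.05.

Grand mean = 67.25. SS_between = 447.5, MS_between = 149.17. F = 1.243, F_crit ≈ 2.866. Fail to reject H₀.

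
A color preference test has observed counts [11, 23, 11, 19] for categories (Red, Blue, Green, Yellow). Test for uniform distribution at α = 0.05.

Expected = 16 each. χ² = Σ(O-E)²/E = 6.75. df = 3, critical value = 7.815. Fail to reject H₀.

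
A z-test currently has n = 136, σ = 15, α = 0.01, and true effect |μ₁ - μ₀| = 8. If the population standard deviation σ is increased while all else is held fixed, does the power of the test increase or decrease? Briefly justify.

Power decreases: a larger σ inflates the standard error σ/√n, pulling the sampling distribution under H₁ back toward the critical value.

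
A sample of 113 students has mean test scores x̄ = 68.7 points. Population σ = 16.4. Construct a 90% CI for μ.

CI = x̄ ± z*(σ/√n) = 68.7 ± 1.645(16.4/√113) = 68.7 ± 2.54 = (66.16, 71.24)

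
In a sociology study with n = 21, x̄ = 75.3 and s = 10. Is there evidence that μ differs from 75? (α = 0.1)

t = (x̄ - μ₀)/(s/√n) = (75.3 - 75)/(10/√21) = 0.137. df = 20, critical t = ±1.725. Fail to reject H₀.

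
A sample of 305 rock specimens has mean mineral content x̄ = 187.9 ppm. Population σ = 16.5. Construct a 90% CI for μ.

CI = x̄ ± z*(σ/√n) = 187.9 ± 1.645(16.5/√305) = 187.9 ± 1.55 = (186.35, 189.45)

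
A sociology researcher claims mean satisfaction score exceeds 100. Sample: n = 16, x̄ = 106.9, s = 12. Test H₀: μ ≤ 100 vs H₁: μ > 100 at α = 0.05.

t = (106.9 - 100)/(12/√16) = 2.3, df = 15. Critical t = 1.753. Reject H₀.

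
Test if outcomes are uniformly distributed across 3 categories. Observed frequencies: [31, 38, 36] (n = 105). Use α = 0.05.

Expected = 35 each. χ² = Σ(O-E)²/E = 0.743. df = 2, critical value = 5.991. Fail to reject H₀.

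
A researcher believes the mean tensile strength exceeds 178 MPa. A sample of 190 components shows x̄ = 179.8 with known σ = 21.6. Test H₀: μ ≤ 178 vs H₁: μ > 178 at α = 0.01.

z = 1.149. Critical value: 2.33. Fail to reject H₀.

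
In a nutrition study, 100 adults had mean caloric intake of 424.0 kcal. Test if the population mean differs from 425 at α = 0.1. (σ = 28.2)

z = (x̄ - μ₀)/(σ/√n) = (424.0 - 425)/(28.2/√100) = -0.355. Critical value: ±1.645. Since |-0.355| ≤ 1.645, Fail to reject H₀.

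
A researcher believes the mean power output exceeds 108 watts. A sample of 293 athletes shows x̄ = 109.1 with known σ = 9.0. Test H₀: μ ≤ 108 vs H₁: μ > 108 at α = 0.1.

z = 2.092. Critical value: 1.28. Reject H₀.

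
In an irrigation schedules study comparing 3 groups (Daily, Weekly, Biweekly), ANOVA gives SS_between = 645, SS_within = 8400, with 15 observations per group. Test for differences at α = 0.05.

df_between = 2, df_within = 42. F = MS_between/MS_within = 322.5/200.0 = 1.613. F_crit ≈ 3.22. Fail to reject H₀.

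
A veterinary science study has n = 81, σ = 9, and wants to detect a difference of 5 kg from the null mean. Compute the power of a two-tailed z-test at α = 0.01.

SE = σ/√n = 9/√81 = 1.0. Non-centrality λ = d/SE = 5/1.0 = 5.0. Power ≈ Φ(λ - z_{α/2}) = Φ(5.0 - 2.576) = Φ(2.424) = 0.992.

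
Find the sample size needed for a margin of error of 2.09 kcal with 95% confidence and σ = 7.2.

n = (z*σ/E)² = (1.96×7.2/2.09)² = 45.6 → n = 46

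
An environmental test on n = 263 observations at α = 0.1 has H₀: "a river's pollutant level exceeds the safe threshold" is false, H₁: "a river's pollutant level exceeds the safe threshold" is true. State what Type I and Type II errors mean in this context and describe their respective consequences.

Type I (false positive): concluding that a river's pollutant level exceeds the safe threshold when it is not — shutting down a compliant factory unnecessarily. Type II (false negative): failing to conclude that a river's pollutant level exceeds the safe threshold when it is — allowing unsafe pollution to continue. Which is costlier depends on domain priorities and is a judgement call rather than a statistical fact.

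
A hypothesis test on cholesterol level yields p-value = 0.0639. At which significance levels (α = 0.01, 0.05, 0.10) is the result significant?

p = 0.0639. Significant at: α = 0.1.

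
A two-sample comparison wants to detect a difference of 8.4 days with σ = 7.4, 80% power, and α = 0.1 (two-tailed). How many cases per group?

n per group = 2(z_α/2 + z_β)²σ²/d² = 2×(1.645 + 0.84)²×7.4²/8.4² = 9.6 → n = 10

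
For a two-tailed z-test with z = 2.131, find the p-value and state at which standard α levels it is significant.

p = 2·P(Z > |2.131|) = 2·(1 - Φ(2.131)) ≈ 0.0331. Significant at α = 0.1; Significant at α = 0.05.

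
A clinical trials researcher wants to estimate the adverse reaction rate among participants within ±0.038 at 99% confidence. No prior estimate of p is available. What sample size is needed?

Conservative approach: use p = 0.5 (maximizes p(1-p) = 0.25). n = z²(0.25)/E² = 2.576²×0.25/0.038² = 1148.9 → n = 1149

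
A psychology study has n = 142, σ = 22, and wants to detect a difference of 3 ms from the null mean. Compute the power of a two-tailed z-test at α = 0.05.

SE = σ/√n = 22/√142 = 1.846. Non-centrality λ = d/SE = 3/1.846 = 1.625. Power ≈ Φ(λ - z_{α/2}) = Φ(1.625 - 1.96) = Φ(-0.335) = 0.369.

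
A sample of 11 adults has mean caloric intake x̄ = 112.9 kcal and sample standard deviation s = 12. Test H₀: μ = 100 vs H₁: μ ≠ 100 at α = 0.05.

t = (x̄ - μ₀)/(s/√n) = (112.9 - 100)/(12/√11) = 3.565. df = 10, critical t = ±2.228. Reject H₀.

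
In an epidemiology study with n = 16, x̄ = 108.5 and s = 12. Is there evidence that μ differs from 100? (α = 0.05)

t = (x̄ - μ₀)/(s/√n) = (108.5 - 100)/(12/√16) = 2.833. df = 15, critical t = ±2.131. Reject H₀.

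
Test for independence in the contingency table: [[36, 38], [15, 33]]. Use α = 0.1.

χ² = 3.623. df = 1, critical = 2.706. Reject H₀. Variables are dependent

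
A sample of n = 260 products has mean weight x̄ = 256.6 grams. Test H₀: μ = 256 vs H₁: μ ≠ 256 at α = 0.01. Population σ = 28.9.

z = (x̄ - μ₀)/(σ/√n) = (256.6 - 256)/(28.9/√260) = 0.335. Critical value: ±2.576. Since |0.335| ≤ 2.576, Fail to reject H₀.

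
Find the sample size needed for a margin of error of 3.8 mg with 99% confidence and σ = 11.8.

n = (z*σ/E)² = (2.576×11.8/3.8)² = 64.0 → n = 64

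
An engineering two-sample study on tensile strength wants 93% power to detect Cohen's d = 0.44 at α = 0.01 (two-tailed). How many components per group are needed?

z_{α/2} = 2.576, z_β = Φ⁻¹(0.93) = 1.476. For small effect (d = 0.44): n per group = 2(z_{α/2} + z_β)²/d² = 2(2.576 + 1.476)²/0.44² = 169.6 → 170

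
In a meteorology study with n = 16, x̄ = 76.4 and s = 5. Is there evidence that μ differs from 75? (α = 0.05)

t = (x̄ - μ₀)/(s/√n) = (76.4 - 75)/(5/√16) = 1.12. df = 15, critical t = ±2.131. Fail to reject H₀.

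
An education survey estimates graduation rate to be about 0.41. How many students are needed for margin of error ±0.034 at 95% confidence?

n = z²p(1-p)/E² = 1.96²×0.41×0.59/0.034² = 803.9 → n = 804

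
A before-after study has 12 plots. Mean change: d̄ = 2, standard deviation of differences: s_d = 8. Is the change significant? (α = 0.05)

t = d̄/(s_d/√n) = 2/(8/√12) = 0.866. df = 11, critical t = ±2.201. Fail to reject H₀.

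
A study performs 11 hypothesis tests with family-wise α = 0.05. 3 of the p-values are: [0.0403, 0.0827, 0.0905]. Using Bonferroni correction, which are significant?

Bonferroni α = 0.05/11 = 0.00455. None of the given p-values are significant.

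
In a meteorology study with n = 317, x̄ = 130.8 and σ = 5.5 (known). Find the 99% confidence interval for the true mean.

CI = x̄ ± z*(σ/√n) = 130.8 ± 2.576(5.5/√317) = 130.8 ± 0.8 = (130.0, 131.6)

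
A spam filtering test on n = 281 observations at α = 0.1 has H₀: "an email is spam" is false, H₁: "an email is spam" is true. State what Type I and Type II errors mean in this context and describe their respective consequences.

Type I (false positive): concluding that an email is spam when it is not — a legitimate email is sent to the spam folder and the user misses it. Type II (false negative): failing to conclude that an email is spam when it is — a spam email lands in the inbox. Which is costlier depends on domain priorities and is a judgement call rather than a statistical fact.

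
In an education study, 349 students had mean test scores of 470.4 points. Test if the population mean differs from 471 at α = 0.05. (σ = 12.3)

z = (x̄ - μ₀)/(σ/√n) = (470.4 - 471)/(12.3/√349) = -0.911. Critical value: ±1.96. Since |-0.911| ≤ 1.96, Fail to reject H₀.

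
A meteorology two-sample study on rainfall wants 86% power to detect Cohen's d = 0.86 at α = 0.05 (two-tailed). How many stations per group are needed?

z_{α/2} = 1.96, z_β = Φ⁻¹(0.86) = 1.08. For large effect (d = 0.86): n per group = 2(z_{α/2} + z_β)²/d² = 2(1.96 + 1.08)²/0.86² = 25.0 → 25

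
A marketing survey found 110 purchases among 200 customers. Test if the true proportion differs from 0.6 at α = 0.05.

p̂ = 0.55, p₀ = 0.6. z = (p̂ - p₀)/√(p₀(1-p₀)/n) = -1.443. Critical: ±1.96. Fail to reject H₀.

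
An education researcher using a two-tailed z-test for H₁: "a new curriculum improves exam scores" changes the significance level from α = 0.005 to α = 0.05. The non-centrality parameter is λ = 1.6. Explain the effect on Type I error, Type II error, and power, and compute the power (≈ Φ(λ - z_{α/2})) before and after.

Increasing α from 0.005 to 0.05:
• Type I error rate increases (α is the Type I rate by definition).
• Critical value moves from z_{α/2} = 2.807 to 1.96, so power = Φ(λ - z_{α/2}) goes from Φ(1.6 - 2.807) = 0.114 to Φ(1.6 - 1.96) = 0.359.
• Type II error rate β = 1 - power therefore decreases (0.886 → 0.641).
Appropriate when false negatives are costly — here, keeping the old curriculum when the new one would have helped students.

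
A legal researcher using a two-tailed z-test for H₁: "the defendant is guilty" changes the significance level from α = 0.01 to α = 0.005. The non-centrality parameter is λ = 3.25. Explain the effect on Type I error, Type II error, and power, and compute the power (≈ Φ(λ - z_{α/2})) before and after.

Decreasing α from 0.01 to 0.005:
• Type I error rate decreases (α is the Type I rate by definition).
• Critical value moves from z_{α/2} = 2.576 to 2.807, so power = Φ(λ - z_{α/2}) goes from Φ(3.25 - 2.576) = 0.75 to Φ(3.25 - 2.807) = 0.671.
• Type II error rate β = 1 - power therefore increases (0.25 → 0.329).
Appropriate when false positives are costly — here, convicting an innocent person.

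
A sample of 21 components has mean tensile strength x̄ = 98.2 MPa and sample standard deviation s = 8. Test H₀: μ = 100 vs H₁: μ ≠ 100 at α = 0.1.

t = (x̄ - μ₀)/(s/√n) = (98.2 - 100)/(8/√21) = -1.031. df = 20, critical t = ±1.725. Fail to reject H₀.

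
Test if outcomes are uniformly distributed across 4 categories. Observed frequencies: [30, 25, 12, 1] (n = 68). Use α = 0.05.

Expected = 17 each. χ² = Σ(O-E)²/E = 30.235. df = 3, critical value = 7.815. Reject H₀.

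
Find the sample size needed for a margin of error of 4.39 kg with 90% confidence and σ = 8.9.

n = (z*σ/E)² = (1.645×8.9/4.39)² = 11.1 → n = 12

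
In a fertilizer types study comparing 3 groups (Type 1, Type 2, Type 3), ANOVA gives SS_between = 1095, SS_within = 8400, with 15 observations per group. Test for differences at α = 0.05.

df_between = 2, df_within = 42. F = MS_between/MS_within = 547.5/200.0 = 2.737. F_crit ≈ 3.22. Fail to reject H₀.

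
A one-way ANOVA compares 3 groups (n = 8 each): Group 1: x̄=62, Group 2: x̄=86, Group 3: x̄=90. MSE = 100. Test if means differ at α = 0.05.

Grand mean = 79.33. SS_between = 3669.33, MS_between = 1834.67. F = 18.347, F_crit ≈ 3.467. Reject H₀.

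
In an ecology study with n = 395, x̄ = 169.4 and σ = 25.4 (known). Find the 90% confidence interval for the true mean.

CI = x̄ ± z*(σ/√n) = 169.4 ± 1.645(25.4/√395) = 169.4 ± 2.1 = (167.3, 171.5)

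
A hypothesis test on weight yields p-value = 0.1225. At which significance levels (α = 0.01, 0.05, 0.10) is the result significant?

p = 0.1225. Not significant at any of the given levels.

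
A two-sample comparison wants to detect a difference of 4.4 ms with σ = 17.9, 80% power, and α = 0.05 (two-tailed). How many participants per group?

n per group = 2(z_α/2 + z_β)²σ²/d² = 2×(1.96 + 0.84)²×17.9²/4.4² = 259.5 → n = 260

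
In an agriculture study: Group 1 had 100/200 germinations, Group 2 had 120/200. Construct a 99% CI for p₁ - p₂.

p̂₁ = 0.5, p̂₂ = 0.6. Difference = -0.1. CI = (-0.228, 0.028)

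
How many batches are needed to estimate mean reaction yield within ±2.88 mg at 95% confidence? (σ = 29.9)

n = (z*σ/E)² = (1.96×29.9/2.88)² = 414.1 → n = 415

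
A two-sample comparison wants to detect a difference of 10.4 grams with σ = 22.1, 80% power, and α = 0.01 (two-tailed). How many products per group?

n per group = 2(z_α/2 + z_β)²σ²/d² = 2×(2.576 + 0.84)²×22.1²/10.4² = 105.4 → n = 106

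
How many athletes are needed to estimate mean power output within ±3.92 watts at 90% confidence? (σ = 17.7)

n = (z*σ/E)² = (1.645×17.7/3.92)² = 55.2 → n = 56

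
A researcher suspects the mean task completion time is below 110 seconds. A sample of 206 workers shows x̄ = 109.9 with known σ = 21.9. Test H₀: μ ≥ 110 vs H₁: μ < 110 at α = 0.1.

z = -0.066. Critical value: -1.28. Fail to reject H₀.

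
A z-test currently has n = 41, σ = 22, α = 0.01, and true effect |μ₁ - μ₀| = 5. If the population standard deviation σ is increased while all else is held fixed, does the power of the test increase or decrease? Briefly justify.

Power decreases: a larger σ inflates the standard error σ/√n, pulling the sampling distribution under H₁ back toward the critical value.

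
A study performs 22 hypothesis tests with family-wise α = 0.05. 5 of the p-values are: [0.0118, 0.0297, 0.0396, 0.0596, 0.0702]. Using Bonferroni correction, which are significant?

Bonferroni α = 0.05/22 = 0.00227. None of the given p-values are significant.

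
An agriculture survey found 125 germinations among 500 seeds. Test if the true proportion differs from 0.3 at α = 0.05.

p̂ = 0.25, p₀ = 0.3. z = (p̂ - p₀)/√(p₀(1-p₀)/n) = -2.44. Critical: ±1.96. Reject H₀.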